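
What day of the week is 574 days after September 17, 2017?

Sunday

First find the weekday of Sep 17, 2017. Doomsday rule: the anchor day for the 2000s is Tuesday. For year 17: 17÷12 = 1 r 5, and 5÷4 = 1, so 1+5+1 = 7.
Tuesday + 7 ≡ Tuesday — that's 2017's doomsday.
In September the doomsday date is Sep 5.
Sep 17 is 12 days after Sep 5; 12 mod 7 = 5, so Tuesday + 5 = Sunday.
574 mod 7 = 0, so 574 days after a Sunday is Sunday + 0 = Sunday.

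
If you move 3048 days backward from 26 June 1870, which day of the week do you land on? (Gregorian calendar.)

Jun 26, 1870 is a Sunday.
3048 mod 7 = 3, so 3048 days before a Sunday is Sunday − 3 = Thursday.

Thursday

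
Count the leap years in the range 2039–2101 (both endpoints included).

Multiples of 4 in [2039,2101]: 16.
Of those, multiples of 100: 1 (not leap unless ÷400).
Multiples of 400: 0.
Leap years = 16 − 1 + 0 = 15.

15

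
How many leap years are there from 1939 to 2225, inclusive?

Multiples of 4 in [1939,2225]: 72.
Of those, multiples of 100: 3 (not leap unless ÷400).
Multiples of 400: 1.
Leap years = 72 − 3 + 1 = 70.

70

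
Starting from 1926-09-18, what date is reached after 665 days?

July 14, 1928

+365 (one year) → Sep 18, 1927 (300 left).
Sep has 30 days: +13 → Oct 1, 1927 (287 left).
Oct has 31 days: +31 → Nov 1, 1927 (256 left).
Nov has 30 days: +30 → Dec 1, 1927 (226 left).
Dec has 31 days: +31 → Jan 1, 1928 (195 left).
Jan has 31 days: +31 → Feb 1, 1928 (164 left).
Feb has 29 days: +29 → Mar 1, 1928 (135 left).
Mar has 31 days: +31 → Apr 1, 1928 (104 left).
Apr has 30 days: +30 → May 1, 1928 (74 left).
May has 31 days: +31 → Jun 1, 1928 (43 left).
Jun has 30 days: +30 → Jul 1, 1928 (13 left).
+13 → Jul 14, 1928.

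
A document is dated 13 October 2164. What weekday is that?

Doomsday rule: the anchor day for the 2100s is Sunday. For year 64: 64÷12 = 5 r 4, and 4÷4 = 1, so 5+4+1 = 10.
Sunday + 10 ≡ Wednesday — that's 2164's doomsday.
In October the doomsday date is Oct 10.
Oct 13 is 3 days after Oct 10; 3 mod 7 = 3, so Wednesday + 3 = Saturday.

Saturday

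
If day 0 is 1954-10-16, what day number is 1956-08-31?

685

Oct 16, 1954 → Oct 16, 1955: 365 days.
Oct 16, 1955 → Nov 16, 1955: 31 days (October has 31).
Nov 16, 1955 → Dec 16, 1955: 30 days (November has 30).
Dec 16, 1955 → Jan 16, 1956: 31 days (December has 31).
Jan 16, 1956 → Feb 16, 1956: 31 days (January has 31).
Feb 16, 1956 → Mar 16, 1956: 29 days (February has 29).
Mar 16, 1956 → Apr 16, 1956: 31 days (March has 31).
Apr 16, 1956 → May 16, 1956: 30 days (April has 30).
May 16, 1956 → Jun 16, 1956: 31 days (May has 31).
Jun 16, 1956 → Jul 16, 1956: 30 days (June has 30).
Jul 16, 1956 → Aug 16, 1956: 31 days (July has 31).
Aug 16, 1956 → Aug 31, 1956: 15 days.
Total: 685 days.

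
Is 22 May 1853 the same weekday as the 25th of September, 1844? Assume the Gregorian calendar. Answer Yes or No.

From Sep 25, 1844 to May 22, 1853 is 3161 days.
3161 mod 7 = 4, so they are different weekdays.
(Sep 25, 1844 is a Wednesday; May 22, 1853 is a Sunday.)

No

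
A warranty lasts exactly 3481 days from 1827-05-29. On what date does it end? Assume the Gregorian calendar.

+366 (one year; includes Feb 29, 1828) → May 29, 1828 (3115 left).
+365 (one year) → May 29, 1829 (2750 left).
+365 (one year) → May 29, 1830 (2385 left).
+365 (one year) → May 29, 1831 (2020 left).
+366 (one year; includes Feb 29, 1832) → May 29, 1832 (1654 left).
+365 (one year) → May 29, 1833 (1289 left).
+365 (one year) → May 29, 1834 (924 left).
+365 (one year) → May 29, 1835 (559 left).
+366 (one year; includes Feb 29, 1836) → May 29, 1836 (193 left).
May has 31 days: +3 → Jun 1, 1836 (190 left).
Jun has 30 days: +30 → Jul 1, 1836 (160 left).
Jul has 31 days: +31 → Aug 1, 1836 (129 left).
Aug has 31 days: +31 → Sep 1, 1836 (98 left).
Sep has 30 days: +30 → Oct 1, 1836 (68 left).
Oct has 31 days: +31 → Nov 1, 1836 (37 left).
Nov has 30 days: +30 → Dec 1, 1836 (7 left).
+7 → Dec 8, 1836.

December 8, 1836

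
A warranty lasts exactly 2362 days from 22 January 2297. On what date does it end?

+365 (one year) → Jan 22, 2298 (1997 left).
+365 (one year) → Jan 22, 2299 (1632 left).
+365 (one year) → Jan 22, 2300 (1267 left).
+365 (one year) → Jan 22, 2301 (902 left).
+365 (one year) → Jan 22, 2302 (537 left).
+365 (one year) → Jan 22, 2303 (172 left).
Jan has 31 days: +10 → Feb 1, 2303 (162 left).
Feb has 28 days: +28 → Mar 1, 2303 (134 left).
Mar has 31 days: +31 → Apr 1, 2303 (103 left).
Apr has 30 days: +30 → May 1, 2303 (73 left).
May has 31 days: +31 → Jun 1, 2303 (42 left).
Jun has 30 days: +30 → Jul 1, 2303 (12 left).
+12 → Jul 13, 2303.

July 13, 2303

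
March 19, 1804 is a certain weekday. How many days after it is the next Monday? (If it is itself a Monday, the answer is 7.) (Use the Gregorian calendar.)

7

Mar 19, 1804 is a Monday.
From Monday to the next Monday is 7 days.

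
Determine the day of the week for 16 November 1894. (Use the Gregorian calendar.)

Doomsday rule: the anchor day for the 1800s is Friday. For year 94: 94÷12 = 7 r 10, and 10÷4 = 2, so 7+10+2 = 19.
Friday + 19 ≡ Wednesday — that's 1894's doomsday.
In November the doomsday date is Nov 7.
Nov 16 is 9 days after Nov 7; 9 mod 7 = 2, so Wednesday + 2 = Friday.

Friday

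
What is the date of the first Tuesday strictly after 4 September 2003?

September 9, 2003

Sep 4, 2003 is a Thursday.
From Thursday to the next Tuesday is 5 days.
Sep 4, 2003 + 5 = Sep 9, 2003.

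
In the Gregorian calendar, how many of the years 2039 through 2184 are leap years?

Multiples of 4 in [2039,2184]: 37.
Of those, multiples of 100: 1 (not leap unless ÷400).
Multiples of 400: 0.
Leap years = 37 − 1 + 0 = 36.

36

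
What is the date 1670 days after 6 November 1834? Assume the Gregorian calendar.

+365 (one year) → Nov 6, 1835 (1305 left).
+366 (one year; includes Feb 29, 1836) → Nov 6, 1836 (939 left).
+365 (one year) → Nov 6, 1837 (574 left).
+365 (one year) → Nov 6, 1838 (209 left).
Nov has 30 days: +25 → Dec 1, 1838 (184 left).
Dec has 31 days: +31 → Jan 1, 1839 (153 left).
Jan has 31 days: +31 → Feb 1, 1839 (122 left).
Feb has 28 days: +28 → Mar 1, 1839 (94 left).
Mar has 31 days: +31 → Apr 1, 1839 (63 left).
Apr has 30 days: +30 → May 1, 1839 (33 left).
May has 31 days: +31 → Jun 1, 1839 (2 left).
+2 → Jun 3, 1839.

June 3, 1839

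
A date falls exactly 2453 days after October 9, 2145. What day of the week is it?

Oct 9, 2145 is a Saturday.
2453 mod 7 = 3, so 2453 days after a Saturday is Saturday + 3 = Tuesday.

Tuesday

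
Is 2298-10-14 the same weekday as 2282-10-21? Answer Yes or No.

From Oct 21, 2282 to Oct 14, 2298 is 5837 days.
5837 mod 7 = 6, so they are different weekdays.
(Oct 21, 2282 is a Saturday; Oct 14, 2298 is a Friday.)

No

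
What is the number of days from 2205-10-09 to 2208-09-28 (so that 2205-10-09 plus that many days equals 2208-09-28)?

1085

Oct 9, 2205 → Oct 9, 2206: 365 days.
Oct 9, 2206 → Oct 9, 2207: 365 days.
Oct 9, 2207 → Nov 9, 2207: 31 days (October has 31).
Nov 9, 2207 → Dec 9, 2207: 30 days (November has 30).
Dec 9, 2207 → Jan 9, 2208: 31 days (December has 31).
Jan 9, 2208 → Feb 9, 2208: 31 days (January has 31).
Feb 9, 2208 → Mar 9, 2208: 29 days (February has 29).
Mar 9, 2208 → Apr 9, 2208: 31 days (March has 31).
Apr 9, 2208 → May 9, 2208: 30 days (April has 30).
May 9, 2208 → Jun 9, 2208: 31 days (May has 31).
Jun 9, 2208 → Jul 9, 2208: 30 days (June has 30).
Jul 9, 2208 → Aug 9, 2208: 31 days (July has 31).
Aug 9, 2208 → Sep 9, 2208: 31 days (August has 31).
Sep 9, 2208 → Sep 28, 2208: 19 days.
Total: 1085 days.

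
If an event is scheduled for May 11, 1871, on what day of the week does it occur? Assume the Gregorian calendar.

Thursday

Doomsday rule: the anchor day for the 1800s is Friday. For year 71: 71÷12 = 5 r 11, and 11÷4 = 2, so 5+11+2 = 18.
Friday + 18 ≡ Tuesday — that's 1871's doomsday.
In May the doomsday date is May 9.
May 11 is 2 days after May 9; 2 mod 7 = 2, so Tuesday + 2 = Thursday.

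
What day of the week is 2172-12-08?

Tuesday

Doomsday rule: the anchor day for the 2100s is Sunday. For year 72: 72÷12 = 6 r 0, and 0÷4 = 0, so 6+0+0 = 6.
Sunday + 6 ≡ Saturday — that's 2172's doomsday.
In December the doomsday date is Dec 12.
Dec 8 is 4 days before Dec 12; 4 mod 7 = 4, so Saturday − 4 = Tuesday.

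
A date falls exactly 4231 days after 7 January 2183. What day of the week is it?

First find the weekday of Jan 7, 2183. Doomsday rule: the anchor day for the 2100s is Sunday. For year 83: 83÷12 = 6 r 11, and 11÷4 = 2, so 6+11+2 = 19.
Sunday + 19 ≡ Friday — that's 2183's doomsday.
In January the doomsday date is Jan 3 (2183 is not a leap year).
Jan 7 is 4 days after Jan 3; 4 mod 7 = 4, so Friday + 4 = Tuesday.
4231 mod 7 = 3, so 4231 days after a Tuesday is Tuesday + 3 = Friday.

Friday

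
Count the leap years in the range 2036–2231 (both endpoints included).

Multiples of 4 in [2036,2231]: 49.
Of those, multiples of 100: 2 (not leap unless ÷400).
Multiples of 400: 0.
Leap years = 49 − 2 + 0 = 47.

47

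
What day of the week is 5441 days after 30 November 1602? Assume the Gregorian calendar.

First find the weekday of Nov 30, 1602. Doomsday rule: the anchor day for the 1600s is Tuesday. For year 02: 2÷12 = 0 r 2, and 2÷4 = 0, so 0+2+0 = 2.
Tuesday + 2 ≡ Thursday — that's 1602's doomsday.
In November the doomsday date is Nov 7.
Nov 30 is 23 days after Nov 7; 23 mod 7 = 2, so Thursday + 2 = Saturday.
5441 mod 7 = 2, so 5441 days after a Saturday is Saturday + 2 = Monday.

Monday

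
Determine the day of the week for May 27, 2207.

Doomsday rule: the anchor day for the 2200s is Friday. For year 07: 7÷12 = 0 r 7, and 7÷4 = 1, so 0+7+1 = 8.
Friday + 8 ≡ Saturday — that's 2207's doomsday.
In May the doomsday date is May 9.
May 27 is 18 days after May 9; 18 mod 7 = 4, so Saturday + 4 = Wednesday.

Wednesday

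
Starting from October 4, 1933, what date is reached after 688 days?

+365 (one year) → Oct 4, 1934 (323 left).
Oct has 31 days: +28 → Nov 1, 1934 (295 left).
Nov has 30 days: +30 → Dec 1, 1934 (265 left).
Dec has 31 days: +31 → Jan 1, 1935 (234 left).
Jan has 31 days: +31 → Feb 1, 1935 (203 left).
Feb has 28 days: +28 → Mar 1, 1935 (175 left).
Mar has 31 days: +31 → Apr 1, 1935 (144 left).
Apr has 30 days: +30 → May 1, 1935 (114 left).
May has 31 days: +31 → Jun 1, 1935 (83 left).
Jun has 30 days: +30 → Jul 1, 1935 (53 left).
Jul has 31 days: +31 → Aug 1, 1935 (22 left).
+22 → Aug 23, 1935.

August 23, 1935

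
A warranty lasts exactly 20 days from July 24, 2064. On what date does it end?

Jul has 31 days: +8 → Aug 1, 2064 (12 left).
+12 → Aug 13, 2064.

August 13, 2064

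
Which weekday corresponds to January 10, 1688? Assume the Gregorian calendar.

Saturday

Doomsday rule: the anchor day for the 1600s is Tuesday. For year 88: 88÷12 = 7 r 4, and 4÷4 = 1, so 7+4+1 = 12.
Tuesday + 12 ≡ Sunday — that's 1688's doomsday.
In January the doomsday date is Jan 4 (1688 is a leap year (divisible by 4)).
Jan 10 is 6 days after Jan 4; 6 mod 7 = 6, so Sunday + 6 = Saturday.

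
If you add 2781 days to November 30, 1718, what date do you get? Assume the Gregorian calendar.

July 12, 1726

+365 (one year) → Nov 30, 1719 (2416 left).
+366 (one year; includes Feb 29, 1720) → Nov 30, 1720 (2050 left).
+365 (one year) → Nov 30, 1721 (1685 left).
+365 (one year) → Nov 30, 1722 (1320 left).
+365 (one year) → Nov 30, 1723 (955 left).
+366 (one year; includes Feb 29, 1724) → Nov 30, 1724 (589 left).
+365 (one year) → Nov 30, 1725 (224 left).
Nov has 30 days: +1 → Dec 1, 1725 (223 left).
Dec has 31 days: +31 → Jan 1, 1726 (192 left).
Jan has 31 days: +31 → Feb 1, 1726 (161 left).
Feb has 28 days: +28 → Mar 1, 1726 (133 left).
Mar has 31 days: +31 → Apr 1, 1726 (102 left).
Apr has 30 days: +30 → May 1, 1726 (72 left).
May has 31 days: +31 → Jun 1, 1726 (41 left).
Jun has 30 days: +30 → Jul 1, 1726 (11 left).
+11 → Jul 12, 1726.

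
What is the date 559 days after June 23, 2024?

January 3, 2026

+365 (one year) → Jun 23, 2025 (194 left).
Jun has 30 days: +8 → Jul 1, 2025 (186 left).
Jul has 31 days: +31 → Aug 1, 2025 (155 left).
Aug has 31 days: +31 → Sep 1, 2025 (124 left).
Sep has 30 days: +30 → Oct 1, 2025 (94 left).
Oct has 31 days: +31 → Nov 1, 2025 (63 left).
Nov has 30 days: +30 → Dec 1, 2025 (33 left).
Dec has 31 days: +31 → Jan 1, 2026 (2 left).
+2 → Jan 3, 2026.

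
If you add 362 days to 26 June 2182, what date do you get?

Jun has 30 days: +5 → Jul 1, 2182 (357 left).
Jul has 31 days: +31 → Aug 1, 2182 (326 left).
Aug has 31 days: +31 → Sep 1, 2182 (295 left).
Sep has 30 days: +30 → Oct 1, 2182 (265 left).
Oct has 31 days: +31 → Nov 1, 2182 (234 left).
Nov has 30 days: +30 → Dec 1, 2182 (204 left).
Dec has 31 days: +31 → Jan 1, 2183 (173 left).
Jan has 31 days: +31 → Feb 1, 2183 (142 left).
Feb has 28 days: +28 → Mar 1, 2183 (114 left).
Mar has 31 days: +31 → Apr 1, 2183 (83 left).
Apr has 30 days: +30 → May 1, 2183 (53 left).
May has 31 days: +31 → Jun 1, 2183 (22 left).
+22 → Jun 23, 2183.

June 23, 2183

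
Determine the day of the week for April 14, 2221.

Saturday

Doomsday rule: the anchor day for the 2200s is Friday. For year 21: 21÷12 = 1 r 9, and 9÷4 = 2, so 1+9+2 = 12.
Friday + 12 ≡ Wednesday — that's 2221's doomsday.
In April the doomsday date is Apr 4.
Apr 14 is 10 days after Apr 4; 10 mod 7 = 3, so Wednesday + 3 = Saturday.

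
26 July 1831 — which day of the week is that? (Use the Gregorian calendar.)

Tuesday

Doomsday rule: the anchor day for the 1800s is Friday. For year 31: 31÷12 = 2 r 7, and 7÷4 = 1, so 2+7+1 = 10.
Friday + 10 ≡ Monday — that's 1831's doomsday.
In July the doomsday date is Jul 11.
Jul 26 is 15 days after Jul 11; 15 mod 7 = 1, so Monday + 1 = Tuesday.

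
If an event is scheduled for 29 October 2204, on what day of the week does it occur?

Doomsday rule: the anchor day for the 2200s is Friday. For year 04: 4÷12 = 0 r 4, and 4÷4 = 1, so 0+4+1 = 5.
Friday + 5 ≡ Wednesday — that's 2204's doomsday.
In October the doomsday date is Oct 10.
Oct 29 is 19 days after Oct 10; 19 mod 7 = 5, so Wednesday + 5 = Monday.

Monday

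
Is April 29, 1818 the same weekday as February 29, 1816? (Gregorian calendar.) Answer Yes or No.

From Feb 29, 1816 to Apr 29, 1818 is 790 days.
790 mod 7 = 6, so they are different weekdays.
(Feb 29, 1816 is a Thursday; Apr 29, 1818 is a Wednesday.)

No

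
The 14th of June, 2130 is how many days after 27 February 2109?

7777

Feb 27, 2109 → Feb 27, 2110: 365 days.
Feb 27, 2110 → Feb 27, 2111: 365 days.
Feb 27, 2111 → Feb 27, 2112: 365 days.
Feb 27, 2112 → Feb 27, 2113: 366 days (Feb 29, 2112 is in that span).
Feb 27, 2113 → Feb 27, 2114: 365 days.
Feb 27, 2114 → Feb 27, 2115: 365 days.
Feb 27, 2115 → Feb 27, 2116: 365 days.
Feb 27, 2116 → Feb 27, 2117: 366 days (Feb 29, 2116 is in that span).
Feb 27, 2117 → Feb 27, 2118: 365 days.
Feb 27, 2118 → Feb 27, 2119: 365 days.
Feb 27, 2119 → Feb 27, 2120: 365 days.
Feb 27, 2120 → Feb 27, 2121: 366 days (Feb 29, 2120 is in that span).
Feb 27, 2121 → Feb 27, 2122: 365 days.
Feb 27, 2122 → Feb 27, 2123: 365 days.
Feb 27, 2123 → Feb 27, 2124: 365 days.
Feb 27, 2124 → Feb 27, 2125: 366 days (Feb 29, 2124 is in that span).
Feb 27, 2125 → Feb 27, 2126: 365 days.
Feb 27, 2126 → Feb 27, 2127: 365 days.
Feb 27, 2127 → Feb 27, 2128: 365 days.
Feb 27, 2128 → Feb 27, 2129: 366 days (Feb 29, 2128 is in that span).
Feb 27, 2129 → Feb 27, 2130: 365 days.
Feb 27, 2130 → Mar 27, 2130: 28 days (February has 28).
Mar 27, 2130 → Apr 27, 2130: 31 days (March has 31).
Apr 27, 2130 → May 27, 2130: 30 days (April has 30).
May 27, 2130 → Jun 14, 2130: 18 days.
Total: 7777 days.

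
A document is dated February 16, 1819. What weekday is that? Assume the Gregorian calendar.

Tuesday

Doomsday rule: the anchor day for the 1800s is Friday. For year 19: 19÷12 = 1 r 7, and 7÷4 = 1, so 1+7+1 = 9.
Friday + 9 ≡ Sunday — that's 1819's doomsday.
In February the doomsday date is Feb 28 (1819 is not a leap year).
Feb 16 is 12 days before Feb 28; 12 mod 7 = 5, so Sunday − 5 = Tuesday.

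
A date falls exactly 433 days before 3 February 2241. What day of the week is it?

Thursday

Feb 3, 2241 is a Wednesday.
433 mod 7 = 6, so 433 days before a Wednesday is Wednesday − 6 = Thursday.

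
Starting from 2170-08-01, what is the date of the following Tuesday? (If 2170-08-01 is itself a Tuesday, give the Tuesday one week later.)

August 7, 2170

Aug 1, 2170 is a Wednesday.
From Wednesday to the next Tuesday is 6 days.
Aug 1, 2170 + 6 = Aug 7, 2170.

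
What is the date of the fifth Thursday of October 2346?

October 31, 2346

October 1, 2346 is a Tuesday.
The first Thursday is therefore October 3 (2 days later).
The fifth Thursday is 3 + 4×7 = October 31.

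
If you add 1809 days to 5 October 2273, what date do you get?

September 18, 2278

+365 (one year) → Oct 5, 2274 (1444 left).
+365 (one year) → Oct 5, 2275 (1079 left).
+366 (one year; includes Feb 29, 2276) → Oct 5, 2276 (713 left).
+365 (one year) → Oct 5, 2277 (348 left).
Oct has 31 days: +27 → Nov 1, 2277 (321 left).
Nov has 30 days: +30 → Dec 1, 2277 (291 left).
Dec has 31 days: +31 → Jan 1, 2278 (260 left).
Jan has 31 days: +31 → Feb 1, 2278 (229 left).
Feb has 28 days: +28 → Mar 1, 2278 (201 left).
Mar has 31 days: +31 → Apr 1, 2278 (170 left).
Apr has 30 days: +30 → May 1, 2278 (140 left).
May has 31 days: +31 → Jun 1, 2278 (109 left).
Jun has 30 days: +30 → Jul 1, 2278 (79 left).
Jul has 31 days: +31 → Aug 1, 2278 (48 left).
Aug has 31 days: +31 → Sep 1, 2278 (17 left).
+17 → Sep 18, 2278.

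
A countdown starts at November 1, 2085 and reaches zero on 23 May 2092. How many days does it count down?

2395

Nov 1, 2085 → Nov 1, 2086: 365 days.
Nov 1, 2086 → Nov 1, 2087: 365 days.
Nov 1, 2087 → Nov 1, 2088: 366 days (Feb 29, 2088 is in that span).
Nov 1, 2088 → Nov 1, 2089: 365 days.
Nov 1, 2089 → Nov 1, 2090: 365 days.
Nov 1, 2090 → Nov 1, 2091: 365 days.
Nov 1, 2091 → Dec 1, 2091: 30 days (November has 30).
Dec 1, 2091 → Jan 1, 2092: 31 days (December has 31).
Jan 1, 2092 → Feb 1, 2092: 31 days (January has 31).
Feb 1, 2092 → Mar 1, 2092: 29 days (February has 29).
Mar 1, 2092 → Apr 1, 2092: 31 days (March has 31).
Apr 1, 2092 → May 1, 2092: 30 days (April has 30).
May 1, 2092 → May 23, 2092: 22 days.
Total: 2395 days.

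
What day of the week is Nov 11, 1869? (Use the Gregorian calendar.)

Thursday

January 1, 1869 is a Friday.
Jan 1, 1869 → Feb 1, 1869: 31 days (January has 31).
Feb 1, 1869 → Mar 1, 1869: 28 days (February has 28).
Mar 1, 1869 → Apr 1, 1869: 31 days (March has 31).
Apr 1, 1869 → May 1, 1869: 30 days (April has 30).
May 1, 1869 → Jun 1, 1869: 31 days (May has 31).
Jun 1, 1869 → Jul 1, 1869: 30 days (June has 30).
Jul 1, 1869 → Aug 1, 1869: 31 days (July has 31).
Aug 1, 1869 → Sep 1, 1869: 31 days (August has 31).
Sep 1, 1869 → Oct 1, 1869: 30 days (September has 30).
Oct 1, 1869 → Nov 1, 1869: 31 days (October has 31).
Nov 1, 1869 → Nov 11, 1869: 10 days.
Total: 314 days.
314 mod 7 = 6, so Friday + 6 = Thursday.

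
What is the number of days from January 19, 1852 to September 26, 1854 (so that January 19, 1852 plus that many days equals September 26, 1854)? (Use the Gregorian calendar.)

Jan 19, 1852 → Jan 19, 1853: 366 days (Feb 29, 1852 is in that span).
Jan 19, 1853 → Jan 19, 1854: 365 days.
Jan 19, 1854 → Feb 19, 1854: 31 days (January has 31).
Feb 19, 1854 → Mar 19, 1854: 28 days (February has 28).
Mar 19, 1854 → Apr 19, 1854: 31 days (March has 31).
Apr 19, 1854 → May 19, 1854: 30 days (April has 30).
May 19, 1854 → Jun 19, 1854: 31 days (May has 31).
Jun 19, 1854 → Jul 19, 1854: 30 days (June has 30).
Jul 19, 1854 → Aug 19, 1854: 31 days (July has 31).
Aug 19, 1854 → Sep 19, 1854: 31 days (August has 31).
Sep 19, 1854 → Sep 26, 1854: 7 days.
Total: 981 days.

981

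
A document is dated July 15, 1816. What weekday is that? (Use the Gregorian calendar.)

Doomsday rule: the anchor day for the 1800s is Friday. For year 16: 16÷12 = 1 r 4, and 4÷4 = 1, so 1+4+1 = 6.
Friday + 6 ≡ Thursday — that's 1816's doomsday.
In July the doomsday date is Jul 11.
Jul 15 is 4 days after Jul 11; 4 mod 7 = 4, so Thursday + 4 = Monday.

Monday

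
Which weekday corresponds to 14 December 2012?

Friday

January 1, 2012 is a Sunday.
Jan 1, 2012 → Feb 1, 2012: 31 days (January has 31).
Feb 1, 2012 → Mar 1, 2012: 29 days (February has 29).
Mar 1, 2012 → Apr 1, 2012: 31 days (March has 31).
Apr 1, 2012 → May 1, 2012: 30 days (April has 30).
May 1, 2012 → Jun 1, 2012: 31 days (May has 31).
Jun 1, 2012 → Jul 1, 2012: 30 days (June has 30).
Jul 1, 2012 → Aug 1, 2012: 31 days (July has 31).
Aug 1, 2012 → Sep 1, 2012: 31 days (August has 31).
Sep 1, 2012 → Oct 1, 2012: 30 days (September has 30).
Oct 1, 2012 → Nov 1, 2012: 31 days (October has 31).
Nov 1, 2012 → Dec 1, 2012: 30 days (November has 30).
Dec 1, 2012 → Dec 14, 2012: 13 days.
Total: 348 days.
348 mod 7 = 5, so Sunday + 5 = Friday.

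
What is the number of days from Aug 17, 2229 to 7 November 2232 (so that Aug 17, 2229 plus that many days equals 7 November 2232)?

Aug 17, 2229 → Aug 17, 2230: 365 days.
Aug 17, 2230 → Aug 17, 2231: 365 days.
Aug 17, 2231 → Aug 17, 2232: 366 days (Feb 29, 2232 is in that span).
Aug 17, 2232 → Sep 17, 2232: 31 days (August has 31).
Sep 17, 2232 → Oct 17, 2232: 30 days (September has 30).
Oct 17, 2232 → Nov 7, 2232: 21 days.
Total: 1178 days.

1178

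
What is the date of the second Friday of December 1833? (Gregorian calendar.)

December 1, 1833 is a Sunday.
The first Friday is therefore December 6 (5 days later).
The second Friday is 6 + 1×7 = December 13.

December 13, 1833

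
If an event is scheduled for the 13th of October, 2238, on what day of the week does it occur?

Doomsday rule: the anchor day for the 2200s is Friday. For year 38: 38÷12 = 3 r 2, and 2÷4 = 0, so 3+2+0 = 5.
Friday + 5 ≡ Wednesday — that's 2238's doomsday.
In October the doomsday date is Oct 10.
Oct 13 is 3 days after Oct 10; 3 mod 7 = 3, so Wednesday + 3 = Saturday.

Saturday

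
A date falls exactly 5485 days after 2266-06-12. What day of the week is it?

Jun 12, 2266 is a Tuesday.
5485 mod 7 = 4, so 5485 days after a Tuesday is Tuesday + 4 = Saturday.

Saturday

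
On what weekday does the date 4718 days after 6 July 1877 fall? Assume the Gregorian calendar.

Friday

Jul 6, 1877 is a Friday.
4718 mod 7 = 0, so 4718 days after a Friday is Friday + 0 = Friday.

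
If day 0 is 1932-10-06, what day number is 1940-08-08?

2863

Oct 6, 1932 → Oct 6, 1933: 365 days.
Oct 6, 1933 → Oct 6, 1934: 365 days.
Oct 6, 1934 → Oct 6, 1935: 365 days.
Oct 6, 1935 → Oct 6, 1936: 366 days (Feb 29, 1936 is in that span).
Oct 6, 1936 → Oct 6, 1937: 365 days.
Oct 6, 1937 → Oct 6, 1938: 365 days.
Oct 6, 1938 → Oct 6, 1939: 365 days.
Oct 6, 1939 → Nov 6, 1939: 31 days (October has 31).
Nov 6, 1939 → Dec 6, 1939: 30 days (November has 30).
Dec 6, 1939 → Jan 6, 1940: 31 days (December has 31).
Jan 6, 1940 → Feb 6, 1940: 31 days (January has 31).
Feb 6, 1940 → Mar 6, 1940: 29 days (February has 29).
Mar 6, 1940 → Apr 6, 1940: 31 days (March has 31).
Apr 6, 1940 → May 6, 1940: 30 days (April has 30).
May 6, 1940 → Jun 6, 1940: 31 days (May has 31).
Jun 6, 1940 → Jul 6, 1940: 30 days (June has 30).
Jul 6, 1940 → Aug 6, 1940: 31 days (July has 31).
Aug 6, 1940 → Aug 8, 1940: 2 days.
Total: 2863 days.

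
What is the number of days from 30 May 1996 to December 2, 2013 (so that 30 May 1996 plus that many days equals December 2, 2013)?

May 30, 1996 → May 30, 1997: 365 days.
May 30, 1997 → May 30, 1998: 365 days.
May 30, 1998 → May 30, 1999: 365 days.
May 30, 1999 → May 30, 2000: 366 days (Feb 29, 2000 is in that span).
May 30, 2000 → May 30, 2001: 365 days.
May 30, 2001 → May 30, 2002: 365 days.
May 30, 2002 → May 30, 2003: 365 days.
May 30, 2003 → May 30, 2004: 366 days (Feb 29, 2004 is in that span).
May 30, 2004 → May 30, 2005: 365 days.
May 30, 2005 → May 30, 2006: 365 days.
May 30, 2006 → May 30, 2007: 365 days.
May 30, 2007 → May 30, 2008: 366 days (Feb 29, 2008 is in that span).
May 30, 2008 → May 30, 2009: 365 days.
May 30, 2009 → May 30, 2010: 365 days.
May 30, 2010 → May 30, 2011: 365 days.
May 30, 2011 → May 30, 2012: 366 days (Feb 29, 2012 is in that span).
May 30, 2012 → May 30, 2013: 365 days.
May 30, 2013 → Jun 30, 2013: 31 days (May has 31).
Jun 30, 2013 → Jul 30, 2013: 30 days (June has 30).
Jul 30, 2013 → Aug 30, 2013: 31 days (July has 31).
Aug 30, 2013 → Sep 30, 2013: 31 days (August has 31).
Sep 30, 2013 → Oct 30, 2013: 30 days (September has 30).
Oct 30, 2013 → Nov 30, 2013: 31 days (October has 31).
Nov 30, 2013 → Dec 2, 2013: 2 days.
Total: 6395 days.

6395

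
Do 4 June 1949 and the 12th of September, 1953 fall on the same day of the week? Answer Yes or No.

From Jun 4, 1949 to Sep 12, 1953 is 1561 days.
1561 mod 7 = 0, so they are the same weekday.
(Jun 4, 1949 is a Saturday; Sep 12, 1953 is a Saturday.)

Yes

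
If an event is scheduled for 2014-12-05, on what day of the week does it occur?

Friday

January 1, 2014 is a Wednesday.
Jan 1, 2014 → Feb 1, 2014: 31 days (January has 31).
Feb 1, 2014 → Mar 1, 2014: 28 days (February has 28).
Mar 1, 2014 → Apr 1, 2014: 31 days (March has 31).
Apr 1, 2014 → May 1, 2014: 30 days (April has 30).
May 1, 2014 → Jun 1, 2014: 31 days (May has 31).
Jun 1, 2014 → Jul 1, 2014: 30 days (June has 30).
Jul 1, 2014 → Aug 1, 2014: 31 days (July has 31).
Aug 1, 2014 → Sep 1, 2014: 31 days (August has 31).
Sep 1, 2014 → Oct 1, 2014: 30 days (September has 30).
Oct 1, 2014 → Nov 1, 2014: 31 days (October has 31).
Nov 1, 2014 → Dec 1, 2014: 30 days (November has 30).
Dec 1, 2014 → Dec 5, 2014: 4 days.
Total: 338 days.
338 mod 7 = 2, so Wednesday + 2 = Friday.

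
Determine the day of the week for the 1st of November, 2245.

Saturday

Doomsday rule: the anchor day for the 2200s is Friday. For year 45: 45÷12 = 3 r 9, and 9÷4 = 2, so 3+9+2 = 14.
Friday + 14 ≡ Friday — that's 2245's doomsday.
In November the doomsday date is Nov 7.
Nov 1 is 6 days before Nov 7; 6 mod 7 = 6, so Friday − 6 = Saturday.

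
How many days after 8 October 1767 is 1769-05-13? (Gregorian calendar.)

583

Oct 8, 1767 → Oct 8, 1768: 366 days (Feb 29, 1768 is in that span).
Oct 8, 1768 → Nov 8, 1768: 31 days (October has 31).
Nov 8, 1768 → Dec 8, 1768: 30 days (November has 30).
Dec 8, 1768 → Jan 8, 1769: 31 days (December has 31).
Jan 8, 1769 → Feb 8, 1769: 31 days (January has 31).
Feb 8, 1769 → Mar 8, 1769: 28 days (February has 28).
Mar 8, 1769 → Apr 8, 1769: 31 days (March has 31).
Apr 8, 1769 → May 8, 1769: 30 days (April has 30).
May 8, 1769 → May 13, 1769: 5 days.
Total: 583 days.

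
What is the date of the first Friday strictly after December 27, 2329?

January 3, 2330

Dec 27, 2329 is a Friday.
From Friday to the next Friday is 7 days.
Dec 27, 2329 + 7 = Jan 3, 2330.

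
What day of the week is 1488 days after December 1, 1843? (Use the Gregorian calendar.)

Dec 1, 1843 is a Friday.
1488 mod 7 = 4, so 1488 days after a Friday is Friday + 4 = Tuesday.

Tuesday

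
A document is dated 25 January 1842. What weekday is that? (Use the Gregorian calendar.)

Tuesday

Doomsday rule: the anchor day for the 1800s is Friday. For year 42: 42÷12 = 3 r 6, and 6÷4 = 1, so 3+6+1 = 10.
Friday + 10 ≡ Monday — that's 1842's doomsday.
In January the doomsday date is Jan 3 (1842 is not a leap year).
Jan 25 is 22 days after Jan 3; 22 mod 7 = 1, so Monday + 1 = Tuesday.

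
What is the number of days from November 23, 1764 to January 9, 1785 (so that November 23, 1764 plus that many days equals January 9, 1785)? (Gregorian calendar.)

Nov 23, 1764 → Nov 23, 1765: 365 days.
Nov 23, 1765 → Nov 23, 1766: 365 days.
Nov 23, 1766 → Nov 23, 1767: 365 days.
Nov 23, 1767 → Nov 23, 1768: 366 days (Feb 29, 1768 is in that span).
Nov 23, 1768 → Nov 23, 1769: 365 days.
Nov 23, 1769 → Nov 23, 1770: 365 days.
Nov 23, 1770 → Nov 23, 1771: 365 days.
Nov 23, 1771 → Nov 23, 1772: 366 days (Feb 29, 1772 is in that span).
Nov 23, 1772 → Nov 23, 1773: 365 days.
Nov 23, 1773 → Nov 23, 1774: 365 days.
Nov 23, 1774 → Nov 23, 1775: 365 days.
Nov 23, 1775 → Nov 23, 1776: 366 days (Feb 29, 1776 is in that span).
Nov 23, 1776 → Nov 23, 1777: 365 days.
Nov 23, 1777 → Nov 23, 1778: 365 days.
Nov 23, 1778 → Nov 23, 1779: 365 days.
Nov 23, 1779 → Nov 23, 1780: 366 days (Feb 29, 1780 is in that span).
Nov 23, 1780 → Nov 23, 1781: 365 days.
Nov 23, 1781 → Nov 23, 1782: 365 days.
Nov 23, 1782 → Nov 23, 1783: 365 days.
Nov 23, 1783 → Nov 23, 1784: 366 days (Feb 29, 1784 is in that span).
Nov 23, 1784 → Dec 23, 1784: 30 days (November has 30).
Dec 23, 1784 → Jan 9, 1785: 17 days.
Total: 7352 days.

7352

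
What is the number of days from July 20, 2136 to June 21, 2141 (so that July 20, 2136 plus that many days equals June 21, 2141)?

1797

Jul 20, 2136 → Jul 20, 2137: 365 days.
Jul 20, 2137 → Jul 20, 2138: 365 days.
Jul 20, 2138 → Jul 20, 2139: 365 days.
Jul 20, 2139 → Jul 20, 2140: 366 days (Feb 29, 2140 is in that span).
Jul 20, 2140 → Aug 20, 2140: 31 days (July has 31).
Aug 20, 2140 → Sep 20, 2140: 31 days (August has 31).
Sep 20, 2140 → Oct 20, 2140: 30 days (September has 30).
Oct 20, 2140 → Nov 20, 2140: 31 days (October has 31).
Nov 20, 2140 → Dec 20, 2140: 30 days (November has 30).
Dec 20, 2140 → Jan 20, 2141: 31 days (December has 31).
Jan 20, 2141 → Feb 20, 2141: 31 days (January has 31).
Feb 20, 2141 → Mar 20, 2141: 28 days (February has 28).
Mar 20, 2141 → Apr 20, 2141: 31 days (March has 31).
Apr 20, 2141 → May 20, 2141: 30 days (April has 30).
May 20, 2141 → Jun 20, 2141: 31 days (May has 31).
Jun 20, 2141 → Jun 21, 2141: 1 days.
Total: 1797 days.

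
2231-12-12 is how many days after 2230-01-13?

698

Jan 13, 2230 → Jan 13, 2231: 365 days.
Jan 13, 2231 → Feb 13, 2231: 31 days (January has 31).
Feb 13, 2231 → Mar 13, 2231: 28 days (February has 28).
Mar 13, 2231 → Apr 13, 2231: 31 days (March has 31).
Apr 13, 2231 → May 13, 2231: 30 days (April has 30).
May 13, 2231 → Jun 13, 2231: 31 days (May has 31).
Jun 13, 2231 → Jul 13, 2231: 30 days (June has 30).
Jul 13, 2231 → Aug 13, 2231: 31 days (July has 31).
Aug 13, 2231 → Sep 13, 2231: 31 days (August has 31).
Sep 13, 2231 → Oct 13, 2231: 30 days (September has 30).
Oct 13, 2231 → Nov 13, 2231: 31 days (October has 31).
Nov 13, 2231 → Dec 12, 2231: 29 days.
Total: 698 days.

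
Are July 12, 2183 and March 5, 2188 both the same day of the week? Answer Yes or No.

From Jul 12, 2183 to Mar 5, 2188 is 1698 days.
1698 mod 7 = 4, so they are different weekdays.
(Jul 12, 2183 is a Saturday; Mar 5, 2188 is a Wednesday.)

No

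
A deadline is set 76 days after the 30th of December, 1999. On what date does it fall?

March 15, 2000

Dec has 31 days: +2 → Jan 1, 2000 (74 left).
Jan has 31 days: +31 → Feb 1, 2000 (43 left).
Feb has 29 days: +29 → Mar 1, 2000 (14 left).
+14 → Mar 15, 2000.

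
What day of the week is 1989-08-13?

Sunday

Doomsday rule: the anchor day for the 1900s is Wednesday. For year 89: 89÷12 = 7 r 5, and 5÷4 = 1, so 7+5+1 = 13.
Wednesday + 13 ≡ Tuesday — that's 1989's doomsday.
In August the doomsday date is Aug 8.
Aug 13 is 5 days after Aug 8; 5 mod 7 = 5, so Tuesday + 5 = Sunday.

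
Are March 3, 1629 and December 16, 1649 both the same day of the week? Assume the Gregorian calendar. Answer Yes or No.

No

From Mar 3, 1629 to Dec 16, 1649 is 7593 days.
7593 mod 7 = 5, so they are different weekdays.
(Mar 3, 1629 is a Saturday; Dec 16, 1649 is a Thursday.)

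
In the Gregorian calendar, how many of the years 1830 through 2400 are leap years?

Multiples of 4 in [1830,2400]: 143.
Of those, multiples of 100: 6 (not leap unless ÷400).
Multiples of 400: 2.
Leap years = 143 − 6 + 2 = 139.

139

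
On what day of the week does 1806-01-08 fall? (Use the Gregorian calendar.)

January 1, 1806 is a Wednesday.
Jan 1, 1806 → Jan 8, 1806: 7 days.
Total: 7 days.
7 mod 7 = 0, so Wednesday + 0 = Wednesday.

Wednesday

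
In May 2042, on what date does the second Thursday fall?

May 1, 2042 is a Thursday.
The first Thursday is therefore May 1 (same day).
The second Thursday is 1 + 1×7 = May 8.

May 8, 2042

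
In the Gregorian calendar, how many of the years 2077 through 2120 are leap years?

Multiples of 4 in [2077,2120]: 11.
Of those, multiples of 100: 1 (not leap unless ÷400).
Multiples of 400: 0.
Leap years = 11 − 1 + 0 = 10.

10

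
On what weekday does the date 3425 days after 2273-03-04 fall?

Mar 4, 2273 is a Tuesday.
3425 mod 7 = 2, so 3425 days after a Tuesday is Tuesday + 2 = Thursday.

Thursday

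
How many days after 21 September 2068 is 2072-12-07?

Sep 21, 2068 → Sep 21, 2069: 365 days.
Sep 21, 2069 → Sep 21, 2070: 365 days.
Sep 21, 2070 → Sep 21, 2071: 365 days.
Sep 21, 2071 → Sep 21, 2072: 366 days (Feb 29, 2072 is in that span).
Sep 21, 2072 → Oct 21, 2072: 30 days (September has 30).
Oct 21, 2072 → Nov 21, 2072: 31 days (October has 31).
Nov 21, 2072 → Dec 7, 2072: 16 days.
Total: 1538 days.

1538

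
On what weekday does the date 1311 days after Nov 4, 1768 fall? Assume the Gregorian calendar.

First find the weekday of Nov 4, 1768. Doomsday rule: the anchor day for the 1700s is Sunday. For year 68: 68÷12 = 5 r 8, and 8÷4 = 2, so 5+8+2 = 15.
Sunday + 15 ≡ Monday — that's 1768's doomsday.
In November the doomsday date is Nov 7.
Nov 4 is 3 days before Nov 7; 3 mod 7 = 3, so Monday − 3 = Friday.
1311 mod 7 = 2, so 1311 days after a Friday is Friday + 2 = Sunday.

Sunday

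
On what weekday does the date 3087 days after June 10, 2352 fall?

Jun 10, 2352 is a Tuesday.
3087 mod 7 = 0, so 3087 days after a Tuesday is Tuesday + 0 = Tuesday.

Tuesday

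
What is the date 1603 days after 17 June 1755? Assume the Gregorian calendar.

November 6, 1759

+366 (one year; includes Feb 29, 1756) → Jun 17, 1756 (1237 left).
+365 (one year) → Jun 17, 1757 (872 left).
+365 (one year) → Jun 17, 1758 (507 left).
+365 (one year) → Jun 17, 1759 (142 left).
Jun has 30 days: +14 → Jul 1, 1759 (128 left).
Jul has 31 days: +31 → Aug 1, 1759 (97 left).
Aug has 31 days: +31 → Sep 1, 1759 (66 left).
Sep has 30 days: +30 → Oct 1, 1759 (36 left).
Oct has 31 days: +31 → Nov 1, 1759 (5 left).
+5 → Nov 6, 1759.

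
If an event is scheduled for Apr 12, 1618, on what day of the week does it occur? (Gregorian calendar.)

Thursday

Doomsday rule: the anchor day for the 1600s is Tuesday. For year 18: 18÷12 = 1 r 6, and 6÷4 = 1, so 1+6+1 = 8.
Tuesday + 8 ≡ Wednesday — that's 1618's doomsday.
In April the doomsday date is Apr 4.
Apr 12 is 8 days after Apr 4; 8 mod 7 = 1, so Wednesday + 1 = Thursday.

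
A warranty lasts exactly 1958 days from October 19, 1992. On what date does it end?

February 28, 1998

+365 (one year) → Oct 19, 1993 (1593 left).
+365 (one year) → Oct 19, 1994 (1228 left).
+365 (one year) → Oct 19, 1995 (863 left).
+366 (one year; includes Feb 29, 1996) → Oct 19, 1996 (497 left).
+365 (one year) → Oct 19, 1997 (132 left).
Oct has 31 days: +13 → Nov 1, 1997 (119 left).
Nov has 30 days: +30 → Dec 1, 1997 (89 left).
Dec has 31 days: +31 → Jan 1, 1998 (58 left).
Jan has 31 days: +31 → Feb 1, 1998 (27 left).
+27 → Feb 28, 1998.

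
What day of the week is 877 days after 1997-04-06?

First find the weekday of Apr 6, 1997. Doomsday rule: the anchor day for the 1900s is Wednesday. For year 97: 97÷12 = 8 r 1, and 1÷4 = 0, so 8+1+0 = 9.
Wednesday + 9 ≡ Friday — that's 1997's doomsday.
In April the doomsday date is Apr 4.
Apr 6 is 2 days after Apr 4; 2 mod 7 = 2, so Friday + 2 = Sunday.
877 mod 7 = 2, so 877 days after a Sunday is Sunday + 2 = Tuesday.

Tuesday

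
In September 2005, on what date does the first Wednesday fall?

September 7, 2005

September 1, 2005 is a Thursday.
The first Wednesday is therefore September 7 (6 days later).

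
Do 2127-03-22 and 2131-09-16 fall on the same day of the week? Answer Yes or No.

From Mar 22, 2127 to Sep 16, 2131 is 1639 days.
1639 mod 7 = 1, so they are different weekdays.
(Mar 22, 2127 is a Saturday; Sep 16, 2131 is a Sunday.)

No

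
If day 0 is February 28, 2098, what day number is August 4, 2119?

7826

Feb 28, 2098 → Feb 28, 2099: 365 days.
Feb 28, 2099 → Feb 28, 2100: 365 days.
Feb 28, 2100 → Feb 28, 2101: 365 days.
Feb 28, 2101 → Feb 28, 2102: 365 days.
Feb 28, 2102 → Feb 28, 2103: 365 days.
Feb 28, 2103 → Feb 28, 2104: 365 days.
Feb 28, 2104 → Feb 28, 2105: 366 days (Feb 29, 2104 is in that span).
Feb 28, 2105 → Feb 28, 2106: 365 days.
Feb 28, 2106 → Feb 28, 2107: 365 days.
Feb 28, 2107 → Feb 28, 2108: 365 days.
Feb 28, 2108 → Feb 28, 2109: 366 days (Feb 29, 2108 is in that span).
Feb 28, 2109 → Feb 28, 2110: 365 days.
Feb 28, 2110 → Feb 28, 2111: 365 days.
Feb 28, 2111 → Feb 28, 2112: 365 days.
Feb 28, 2112 → Feb 28, 2113: 366 days (Feb 29, 2112 is in that span).
Feb 28, 2113 → Feb 28, 2114: 365 days.
Feb 28, 2114 → Feb 28, 2115: 365 days.
Feb 28, 2115 → Feb 28, 2116: 365 days.
Feb 28, 2116 → Feb 28, 2117: 366 days (Feb 29, 2116 is in that span).
Feb 28, 2117 → Feb 28, 2118: 365 days.
Feb 28, 2118 → Feb 28, 2119: 365 days.
Feb 28, 2119 → Mar 28, 2119: 28 days (February has 28).
Mar 28, 2119 → Apr 28, 2119: 31 days (March has 31).
Apr 28, 2119 → May 28, 2119: 30 days (April has 30).
May 28, 2119 → Jun 28, 2119: 31 days (May has 31).
Jun 28, 2119 → Jul 28, 2119: 30 days (June has 30).
Jul 28, 2119 → Aug 4, 2119: 7 days.
Total: 7826 days.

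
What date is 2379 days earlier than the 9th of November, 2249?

−365 (one year) → Nov 9, 2248 (2014 left).
−366 (one year; includes Feb 29, 2248) → Nov 9, 2247 (1648 left).
−365 (one year) → Nov 9, 2246 (1283 left).
−365 (one year) → Nov 9, 2245 (918 left).
−365 (one year) → Nov 9, 2244 (553 left).
−366 (one year; includes Feb 29, 2244) → Nov 9, 2243 (187 left).
−9 → Oct 31, 2243 (end of Oct, 31 days; 178 left).
−31 → Sep 30, 2243 (end of Sep, 30 days; 147 left).
−30 → Aug 31, 2243 (end of Aug, 31 days; 117 left).
−31 → Jul 31, 2243 (end of Jul, 31 days; 86 left).
−31 → Jun 30, 2243 (end of Jun, 30 days; 55 left).
−30 → May 31, 2243 (end of May, 31 days; 25 left).
−25 → May 6, 2243.

May 6, 2243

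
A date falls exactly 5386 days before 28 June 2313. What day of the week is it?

Wednesday

First find the weekday of Jun 28, 2313. Doomsday rule: the anchor day for the 2300s is Wednesday. For year 13: 13÷12 = 1 r 1, and 1÷4 = 0, so 1+1+0 = 2.
Wednesday + 2 ≡ Friday — that's 2313's doomsday.
In June the doomsday date is Jun 6.
Jun 28 is 22 days after Jun 6; 22 mod 7 = 1, so Friday + 1 = Saturday.
5386 mod 7 = 3, so 5386 days before a Saturday is Saturday − 3 = Wednesday.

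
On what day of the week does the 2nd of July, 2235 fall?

Thursday

Doomsday rule: the anchor day for the 2200s is Friday. For year 35: 35÷12 = 2 r 11, and 11÷4 = 2, so 2+11+2 = 15.
Friday + 15 ≡ Saturday — that's 2235's doomsday.
In July the doomsday date is Jul 11.
Jul 2 is 9 days before Jul 11; 9 mod 7 = 2, so Saturday − 2 = Thursday.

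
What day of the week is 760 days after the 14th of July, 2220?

Tuesday

First find the weekday of Jul 14, 2220. Doomsday rule: the anchor day for the 2200s is Friday. For year 20: 20÷12 = 1 r 8, and 8÷4 = 2, so 1+8+2 = 11.
Friday + 11 ≡ Tuesday — that's 2220's doomsday.
In July the doomsday date is Jul 11.
Jul 14 is 3 days after Jul 11; 3 mod 7 = 3, so Tuesday + 3 = Friday.
760 mod 7 = 4, so 760 days after a Friday is Friday + 4 = Tuesday.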